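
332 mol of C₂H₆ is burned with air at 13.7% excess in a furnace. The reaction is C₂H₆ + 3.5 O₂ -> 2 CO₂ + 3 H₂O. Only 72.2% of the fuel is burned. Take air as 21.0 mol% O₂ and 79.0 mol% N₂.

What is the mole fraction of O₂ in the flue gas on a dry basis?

Stoichiometric O₂ = 3.5 × 332 = 1162 mol; O₂ fed = 1162 × 1.137 = 1321 mol.
N₂ fed = 1321 × 79/21 = 4970 mol.
Fuel reacted = 0.722 × 332 → ξ = 239.7 mol.
Outlet (n = n₀ + ν ξ):
  C₂H₆: 332 − 1(239.7) = 92.3
  O₂: 1321 − 3.5(239.7) = 482.2
  N₂: 4970 (inert)
  CO₂: 0 + 2(239.7) = 479.4
  H₂O: 0 + 3(239.7) = 719.1
Dry total = 6024 mol; y_O₂ (dry) = 482.2 / 6024 = 0.08005.

0.08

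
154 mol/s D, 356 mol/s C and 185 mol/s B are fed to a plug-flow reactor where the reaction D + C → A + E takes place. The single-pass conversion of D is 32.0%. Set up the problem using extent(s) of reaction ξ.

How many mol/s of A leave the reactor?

49.3 mol/s

D reacted = 0.32 × 154 = 49.28 mol/s; ν_D = −1, so ξ = 49.28/1 = 49.28 mol/s.
Outlet amounts (n = n₀ + ν ξ):
  D: 154 − 1(49.28) = 104.7
  C: 356 − 1(49.28) = 306.7
  A: 0 + 1(49.28) = 49.28
  E: 0 + 1(49.28) = 49.28
  B: 185 (inert)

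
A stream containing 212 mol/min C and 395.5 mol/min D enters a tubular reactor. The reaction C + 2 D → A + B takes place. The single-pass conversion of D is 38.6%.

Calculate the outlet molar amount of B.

76.3 mol/min

D reacted = 0.386 × 395.5 = 152.7 mol/min; ν_D = −2, so ξ = 152.7/2 = 76.33 mol/min.
Outlet amounts (n = n₀ + ν ξ):
  C: 212 − 1(76.33) = 135.7
  D: 395.5 − 2(76.33) = 242.8
  A: 0 + 1(76.33) = 76.33
  B: 0 + 1(76.33) = 76.33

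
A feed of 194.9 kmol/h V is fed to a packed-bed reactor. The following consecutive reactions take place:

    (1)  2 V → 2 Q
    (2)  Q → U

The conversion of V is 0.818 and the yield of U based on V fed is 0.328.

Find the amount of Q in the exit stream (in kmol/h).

Conversion of V: V consumed = 2ξ₁ = 0.818 × 194.9 → ξ₁ = 79.71 kmol/h.
Yield of U: 1ξ₂ / 194.9 = 0.328 → ξ₂ = 63.93 kmol/h.
Outlet amounts (n = n₀ + Σ ν·ξ):
  V: 194.9 − 2(79.71) = 35.47
  Q: 0 + 2(79.71) − 1(63.93) = 95.5
  U: 0 + 1(63.93) = 63.93

95.5 kmol/h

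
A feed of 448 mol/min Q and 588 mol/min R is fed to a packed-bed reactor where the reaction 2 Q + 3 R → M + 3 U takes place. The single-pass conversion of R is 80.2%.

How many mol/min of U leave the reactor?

R reacted = 0.802 × 588 = 471.6 mol/min; ν_R = −3, so ξ = 471.6/3 = 157.2 mol/min.
Outlet amounts (n = n₀ + ν ξ):
  Q: 448 − 2(157.2) = 133.6
  R: 588 − 3(157.2) = 116.4
  M: 0 + 1(157.2) = 157.2
  U: 0 + 3(157.2) = 471.6

472 mol/min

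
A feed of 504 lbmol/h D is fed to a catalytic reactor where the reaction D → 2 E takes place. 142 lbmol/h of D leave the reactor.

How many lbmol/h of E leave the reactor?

For D: n = n₀ − 1ξ → 142 = 504 − 1ξ, giving ξ = 362 lbmol/h.
Outlet amounts (n = n₀ + ν ξ):
  D: 504 − 1(362) = 142
  E: 0 + 2(362) = 724

724 lbmol/h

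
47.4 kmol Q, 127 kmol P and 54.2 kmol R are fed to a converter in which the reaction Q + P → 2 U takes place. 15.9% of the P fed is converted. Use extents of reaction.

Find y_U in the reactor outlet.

0.177

P reacted = 0.159 × 127 = 20.19 kmol; ν_P = −1, so ξ = 20.19/1 = 20.19 kmol.
Outlet amounts (n = n₀ + ν ξ):
  Q: 47.4 − 1(20.19) = 27.21
  P: 127 − 1(20.19) = 106.8
  U: 0 + 2(20.19) = 40.39
  R: 54.2 (inert)
Total out = 228.6 kmol; y_U = 40.39 / 228.6 = 0.1767.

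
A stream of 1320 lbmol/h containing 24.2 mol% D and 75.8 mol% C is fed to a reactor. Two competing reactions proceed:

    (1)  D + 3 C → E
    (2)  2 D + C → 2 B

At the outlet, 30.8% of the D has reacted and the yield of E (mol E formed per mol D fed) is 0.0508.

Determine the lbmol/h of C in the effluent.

Yield of E: 1ξ₁ / 319.4 = 0.0508 → ξ₁ = 16.23 lbmol/h.
Conversion of D: 1ξ₁ + 2ξ₂ = 0.308 × 319.4 = 98.39 → ξ₂ = 41.08 lbmol/h.
Outlet amounts (n = n₀ + Σ ν·ξ):
  D: 319.4 − 1(16.23) − 2(41.08) = 221.1
  C: 1001 − 3(16.23) − 1(41.08) = 910.8
  E: 0 + 1(16.23) = 16.23
  B: 0 + 2(41.08) = 82.16

911 lbmol/h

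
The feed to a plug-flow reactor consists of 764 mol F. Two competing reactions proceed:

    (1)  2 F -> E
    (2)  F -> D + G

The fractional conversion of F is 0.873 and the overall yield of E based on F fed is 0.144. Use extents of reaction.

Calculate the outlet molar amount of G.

447 mol

Yield of E: 1ξ₁ / 764 = 0.144 → ξ₁ = 110 mol.
Conversion of F: 2ξ₁ + 1ξ₂ = 0.873 × 764 = 667 → ξ₂ = 446.9 mol.
Outlet amounts (n = n₀ + Σ ν·ξ):
  F: 764 − 2(110) − 1(446.9) = 97.03
  E: 0 + 1(110) = 110
  D: 0 + 1(446.9) = 446.9
  G: 0 + 1(446.9) = 446.9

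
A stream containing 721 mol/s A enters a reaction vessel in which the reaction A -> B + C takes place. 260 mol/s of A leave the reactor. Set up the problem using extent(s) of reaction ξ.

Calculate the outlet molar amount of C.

461 mol/s

For A: n = n₀ − 1ξ → 260 = 721 − 1ξ, giving ξ = 461 mol/s.
Outlet amounts (n = n₀ + ν ξ):
  A: 721 − 1(461) = 260
  B: 0 + 1(461) = 461
  C: 0 + 1(461) = 461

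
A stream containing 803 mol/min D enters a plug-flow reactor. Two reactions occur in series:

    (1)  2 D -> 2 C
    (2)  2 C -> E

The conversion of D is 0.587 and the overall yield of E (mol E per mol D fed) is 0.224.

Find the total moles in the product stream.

623 mol/min

Conversion of D: D consumed = 2ξ₁ = 0.587 × 803 → ξ₁ = 235.7 mol/min.
Yield of E: 1ξ₂ / 803 = 0.224 → ξ₂ = 179.9 mol/min.
Outlet amounts (n = n₀ + Σ ν·ξ):
  D: 803 − 2(235.7) = 331.6
  C: 0 + 2(235.7) − 2(179.9) = 111.6
  E: 0 + 1(179.9) = 179.9
Total out = 331.6 + 111.6 + 179.9 = 623.1 mol/min.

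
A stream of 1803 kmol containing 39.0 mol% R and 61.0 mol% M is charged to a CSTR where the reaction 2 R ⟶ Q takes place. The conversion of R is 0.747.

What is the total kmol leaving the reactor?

R reacted = 0.747 × 703.2 = 525.3 kmol; ν_R = −2, so ξ = 525.3/2 = 262.6 kmol.
Outlet amounts (n = n₀ + ν ξ):
  R: 703.2 − 2(262.6) = 177.9
  Q: 0 + 1(262.6) = 262.6
  M: 1100 (inert)
Total out = 177.9 + 262.6 + 1100 = 1540 kmol.

1540 kmol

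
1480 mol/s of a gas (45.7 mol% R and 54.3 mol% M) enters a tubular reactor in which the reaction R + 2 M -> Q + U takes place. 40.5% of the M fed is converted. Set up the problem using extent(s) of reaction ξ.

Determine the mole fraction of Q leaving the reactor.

M reacted = 0.405 × 803.6 = 325.5 mol/s; ν_M = −2, so ξ = 325.5/2 = 162.7 mol/s.
Outlet amounts (n = n₀ + ν ξ):
  R: 676.4 − 1(162.7) = 513.6
  M: 803.6 − 2(162.7) = 478.2
  Q: 0 + 1(162.7) = 162.7
  U: 0 + 1(162.7) = 162.7
Total out = 1317 mol/s; y_Q = 162.7 / 1317 = 0.1235.

0.124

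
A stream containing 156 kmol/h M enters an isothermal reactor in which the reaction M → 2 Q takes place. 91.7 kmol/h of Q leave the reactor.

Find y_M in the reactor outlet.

For Q: n = n₀ + 2ξ → 91.7 = 0 + 2ξ, giving ξ = 45.85 kmol/h.
Outlet amounts (n = n₀ + ν ξ):
  M: 156 − 1(45.85) = 110.2
  Q: 0 + 2(45.85) = 91.7
Total out = 201.9 kmol/h; y_M = 110.2 / 201.9 = 0.5457.

0.546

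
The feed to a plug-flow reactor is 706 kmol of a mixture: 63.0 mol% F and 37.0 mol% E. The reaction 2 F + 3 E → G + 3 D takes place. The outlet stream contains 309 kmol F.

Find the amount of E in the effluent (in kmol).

For F: n = n₀ − 2ξ → 309 = 444.8 − 2ξ, giving ξ = 67.89 kmol.
Outlet amounts (n = n₀ + ν ξ):
  F: 444.8 − 2(67.89) = 309
  E: 261.2 − 3(67.89) = 57.55
  G: 0 + 1(67.89) = 67.89
  D: 0 + 3(67.89) = 203.7

57.6 kmol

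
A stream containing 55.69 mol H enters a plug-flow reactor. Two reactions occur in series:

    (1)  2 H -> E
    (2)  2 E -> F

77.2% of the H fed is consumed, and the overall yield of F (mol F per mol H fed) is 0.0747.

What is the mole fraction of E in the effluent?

0.439

Conversion of H: H consumed = 2ξ₁ = 0.772 × 55.69 → ξ₁ = 21.5 mol.
Yield of F: 1ξ₂ / 55.69 = 0.0747 → ξ₂ = 4.16 mol.
Outlet amounts (n = n₀ + Σ ν·ξ):
  H: 55.69 − 2(21.5) = 12.7
  E: 0 + 1(21.5) − 2(4.16) = 13.18
  F: 0 + 1(4.16) = 4.16
Total out = 30.03 mol; y_E = 13.18 / 30.03 = 0.4387.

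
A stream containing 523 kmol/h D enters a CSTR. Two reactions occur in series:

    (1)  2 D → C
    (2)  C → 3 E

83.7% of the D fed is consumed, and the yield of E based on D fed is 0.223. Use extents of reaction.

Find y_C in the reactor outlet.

Conversion of D: D consumed = 2ξ₁ = 0.837 × 523 → ξ₁ = 218.9 kmol/h.
Yield of E: 3ξ₂ / 523 = 0.223 → ξ₂ = 38.88 kmol/h.
Outlet amounts (n = n₀ + Σ ν·ξ):
  D: 523 − 2(218.9) = 85.25
  C: 0 + 1(218.9) − 1(38.88) = 180
  E: 0 + 3(38.88) = 116.6
Total out = 381.9 kmol/h; y_C = 180 / 381.9 = 0.4714.

0.471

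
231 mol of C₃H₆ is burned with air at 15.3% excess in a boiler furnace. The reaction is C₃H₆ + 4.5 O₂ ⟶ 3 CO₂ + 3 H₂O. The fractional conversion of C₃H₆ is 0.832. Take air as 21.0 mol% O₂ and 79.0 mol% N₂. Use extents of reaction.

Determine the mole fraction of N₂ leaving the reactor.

Stoichiometric O₂ = 4.5 × 231 = 1040 mol; O₂ fed = 1040 × 1.153 = 1199 mol.
N₂ fed = 1199 × 79/21 = 4509 mol.
Fuel reacted = 0.832 × 231 → ξ = 192.2 mol.
Outlet (n = n₀ + ν ξ):
  C₃H₆: 231 − 1(192.2) = 38.81
  O₂: 1199 − 4.5(192.2) = 333.7
  N₂: 4509 (inert)
  CO₂: 0 + 3(192.2) = 576.6
  H₂O: 0 + 3(192.2) = 576.6
Total out = 6034 mol; y_N₂ = 4509 / 6034 = 0.7472.

0.747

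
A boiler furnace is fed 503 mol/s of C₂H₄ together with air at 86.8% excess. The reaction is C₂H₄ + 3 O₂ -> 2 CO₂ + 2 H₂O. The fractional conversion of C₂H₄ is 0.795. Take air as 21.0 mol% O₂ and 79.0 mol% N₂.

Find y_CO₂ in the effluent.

Stoichiometric O₂ = 3 × 503 = 1509 mol/s; O₂ fed = 1509 × 1.868 = 2819 mol/s.
N₂ fed = 2819 × 79/21 = 10600 mol/s.
Fuel reacted = 0.795 × 503 → ξ = 399.9 mol/s.
Outlet (n = n₀ + ν ξ):
  C₂H₄: 503 − 1(399.9) = 103.1
  O₂: 2819 − 3(399.9) = 1619
  N₂: 10600 (inert)
  CO₂: 0 + 2(399.9) = 799.8
  H₂O: 0 + 2(399.9) = 799.8
Total out = 13930 mol/s; y_CO₂ = 799.8 / 13930 = 0.05743.

0.0574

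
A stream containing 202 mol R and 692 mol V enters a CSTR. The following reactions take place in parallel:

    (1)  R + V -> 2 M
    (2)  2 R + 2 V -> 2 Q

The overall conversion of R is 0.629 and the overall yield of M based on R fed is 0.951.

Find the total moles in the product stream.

Yield of M: 2ξ₁ / 202 = 0.951 → ξ₁ = 96.05 mol.
Conversion of R: 1ξ₁ + 2ξ₂ = 0.629 × 202 = 127.1 → ξ₂ = 15.5 mol.
Outlet amounts (n = n₀ + Σ ν·ξ):
  R: 202 − 1(96.05) − 2(15.5) = 74.94
  V: 692 − 1(96.05) − 2(15.5) = 564.9
  M: 0 + 2(96.05) = 192.1
  Q: 0 + 2(15.5) = 31.01
Total out = 74.94 + 564.9 + 192.1 + 31.01 = 863 mol.

863 mol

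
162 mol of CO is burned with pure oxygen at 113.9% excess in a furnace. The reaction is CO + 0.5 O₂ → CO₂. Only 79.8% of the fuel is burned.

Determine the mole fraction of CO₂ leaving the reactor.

Stoichiometric O₂ = 0.5 × 162 = 81 mol; O₂ fed = 81 × 2.139 = 173.3 mol.
Fuel reacted = 0.798 × 162 → ξ = 129.3 mol.
Outlet (n = n₀ + ν ξ):
  CO: 162 − 1(129.3) = 32.72
  O₂: 173.3 − 0.5(129.3) = 108.6
  CO₂: 0 + 1(129.3) = 129.3
Total out = 270.6 mol; y_CO₂ = 129.3 / 270.6 = 0.4777.

0.478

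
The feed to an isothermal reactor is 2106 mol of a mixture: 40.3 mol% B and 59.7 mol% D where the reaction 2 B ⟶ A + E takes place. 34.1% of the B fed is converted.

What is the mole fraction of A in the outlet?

0.0687

B reacted = 0.341 × 848.7 = 289.4 mol; ν_B = −2, so ξ = 289.4/2 = 144.7 mol.
Outlet amounts (n = n₀ + ν ξ):
  B: 848.7 − 2(144.7) = 559.3
  A: 0 + 1(144.7) = 144.7
  E: 0 + 1(144.7) = 144.7
  D: 1257 (inert)
Total out = 2106 mol; y_A = 144.7 / 2106 = 0.06871.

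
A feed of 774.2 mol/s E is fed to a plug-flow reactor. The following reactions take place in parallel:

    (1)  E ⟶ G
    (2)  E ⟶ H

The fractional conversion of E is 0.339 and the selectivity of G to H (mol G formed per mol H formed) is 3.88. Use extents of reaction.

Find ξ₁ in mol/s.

ξ₁ = 209 mol/s

Conversion of E: E consumed = 0.339 × 774.2 = 262.5 mol/s = 1ξ₁ + 1ξ₂.
Selectivity: 1ξ₁ / (1ξ₂) = 3.88 → ξ₁ = 3.88 ξ₂.
Substitute: (1·3.88 + 1) ξ₂ = 262.5 → ξ₂ = 53.78 mol/s, ξ₁ = 208.7 mol/s.
Outlet amounts (n = n₀ + Σ ν·ξ):
  E: 774.2 − 1(208.7) − 1(53.78) = 511.7
  G: 0 + 1(208.7) = 208.7
  H: 0 + 1(53.78) = 53.78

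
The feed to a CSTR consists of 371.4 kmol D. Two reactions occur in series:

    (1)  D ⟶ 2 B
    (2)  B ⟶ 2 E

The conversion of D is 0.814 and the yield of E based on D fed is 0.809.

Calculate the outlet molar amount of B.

454 kmol

Conversion of D: D consumed = 1ξ₁ = 0.814 × 371.4 → ξ₁ = 302.3 kmol.
Yield of E: 2ξ₂ / 371.4 = 0.809 → ξ₂ = 150.2 kmol.
Outlet amounts (n = n₀ + Σ ν·ξ):
  D: 371.4 − 1(302.3) = 69.08
  B: 0 + 2(302.3) − 1(150.2) = 454.4
  E: 0 + 2(150.2) = 300.5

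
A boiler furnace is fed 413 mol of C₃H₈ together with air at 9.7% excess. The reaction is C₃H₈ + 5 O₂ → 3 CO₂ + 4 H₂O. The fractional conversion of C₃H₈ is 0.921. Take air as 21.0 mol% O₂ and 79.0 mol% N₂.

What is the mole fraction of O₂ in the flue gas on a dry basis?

0.0361

Stoichiometric O₂ = 5 × 413 = 2065 mol; O₂ fed = 2065 × 1.097 = 2265 mol.
N₂ fed = 2265 × 79/21 = 8522 mol.
Fuel reacted = 0.921 × 413 → ξ = 380.4 mol.
Outlet (n = n₀ + ν ξ):
  C₃H₈: 413 − 1(380.4) = 32.63
  O₂: 2265 − 5(380.4) = 363.4
  N₂: 8522 (inert)
  CO₂: 0 + 3(380.4) = 1141
  H₂O: 0 + 4(380.4) = 1521
Dry total = 10060 mol; y_O₂ (dry) = 363.4 / 10060 = 0.03613.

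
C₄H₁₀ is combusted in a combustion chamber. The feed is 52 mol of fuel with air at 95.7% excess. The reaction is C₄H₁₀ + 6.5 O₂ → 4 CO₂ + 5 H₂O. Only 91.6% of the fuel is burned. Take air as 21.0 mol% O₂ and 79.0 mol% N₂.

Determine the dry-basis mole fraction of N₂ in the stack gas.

0.82

Stoichiometric O₂ = 6.5 × 52 = 338 mol; O₂ fed = 338 × 1.957 = 661.5 mol.
N₂ fed = 661.5 × 79/21 = 2488 mol.
Fuel reacted = 0.916 × 52 → ξ = 47.63 mol.
Outlet (n = n₀ + ν ξ):
  C₄H₁₀: 52 − 1(47.63) = 4.368
  O₂: 661.5 − 6.5(47.63) = 351.9
  N₂: 2488 (inert)
  CO₂: 0 + 4(47.63) = 190.5
  H₂O: 0 + 5(47.63) = 238.2
Dry total = 3035 mol; y_N₂ (dry) = 2488 / 3035 = 0.8199.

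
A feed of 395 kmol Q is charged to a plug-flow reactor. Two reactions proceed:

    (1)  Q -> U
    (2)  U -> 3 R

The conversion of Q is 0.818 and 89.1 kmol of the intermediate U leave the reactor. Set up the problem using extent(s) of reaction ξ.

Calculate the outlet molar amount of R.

702 kmol

Conversion of Q: Q consumed = 1ξ₁ = 0.818 × 395 → ξ₁ = 323.1 kmol.
U balance: n_U = 0 + 1ξ₁ − 1ξ₂ = 89.1 → ξ₂ = (1·323.1 − 89.1)/1 = 234 kmol.
Outlet amounts (n = n₀ + Σ ν·ξ):
  Q: 395 − 1(323.1) = 71.89
  U: 0 + 1(323.1) − 1(234) = 89.1
  R: 0 + 3(234) = 702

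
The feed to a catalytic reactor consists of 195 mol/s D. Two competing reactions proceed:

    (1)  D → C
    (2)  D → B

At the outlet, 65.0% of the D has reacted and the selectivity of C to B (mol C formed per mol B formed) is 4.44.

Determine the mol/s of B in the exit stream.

Conversion of D: D consumed = 0.65 × 195 = 126.8 mol/s = 1ξ₁ + 1ξ₂.
Selectivity: 1ξ₁ / (1ξ₂) = 4.44 → ξ₁ = 4.44 ξ₂.
Substitute: (1·4.44 + 1) ξ₂ = 126.8 → ξ₂ = 23.3 mol/s, ξ₁ = 103.5 mol/s.
Outlet amounts (n = n₀ + Σ ν·ξ):
  D: 195 − 1(103.5) − 1(23.3) = 68.25
  C: 0 + 1(103.5) = 103.5
  B: 0 + 1(23.3) = 23.3

23.3 mol/s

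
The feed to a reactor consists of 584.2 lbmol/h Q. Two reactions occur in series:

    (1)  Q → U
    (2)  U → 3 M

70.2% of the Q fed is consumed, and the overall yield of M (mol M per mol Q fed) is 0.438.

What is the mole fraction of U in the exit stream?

Conversion of Q: Q consumed = 1ξ₁ = 0.702 × 584.2 → ξ₁ = 410.1 lbmol/h.
Yield of M: 3ξ₂ / 584.2 = 0.438 → ξ₂ = 85.29 lbmol/h.
Outlet amounts (n = n₀ + Σ ν·ξ):
  Q: 584.2 − 1(410.1) = 174.1
  U: 0 + 1(410.1) − 1(85.29) = 324.8
  M: 0 + 3(85.29) = 255.9
Total out = 754.8 lbmol/h; y_U = 324.8 / 754.8 = 0.4303.

0.43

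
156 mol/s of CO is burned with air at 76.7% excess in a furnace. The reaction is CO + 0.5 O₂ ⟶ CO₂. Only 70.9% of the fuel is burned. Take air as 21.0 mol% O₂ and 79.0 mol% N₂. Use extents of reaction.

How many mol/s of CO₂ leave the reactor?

111 mol/s

Stoichiometric O₂ = 0.5 × 156 = 78 mol/s; O₂ fed = 78 × 1.767 = 137.8 mol/s.
N₂ fed = 137.8 × 79/21 = 518.5 mol/s.
Fuel reacted = 0.709 × 156 → ξ = 110.6 mol/s.
Outlet (n = n₀ + ν ξ):
  CO: 156 − 1(110.6) = 45.4
  O₂: 137.8 − 0.5(110.6) = 82.52
  N₂: 518.5 (inert)
  CO₂: 0 + 1(110.6) = 110.6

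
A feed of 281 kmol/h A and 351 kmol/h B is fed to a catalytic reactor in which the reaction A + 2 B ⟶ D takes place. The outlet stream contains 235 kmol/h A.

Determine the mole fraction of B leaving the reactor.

0.48

For A: n = n₀ − 1ξ → 235 = 281 − 1ξ, giving ξ = 46 kmol/h.
Outlet amounts (n = n₀ + ν ξ):
  A: 281 − 1(46) = 235
  B: 351 − 2(46) = 259
  D: 0 + 1(46) = 46
Total out = 540 kmol/h; y_B = 259 / 540 = 0.4796.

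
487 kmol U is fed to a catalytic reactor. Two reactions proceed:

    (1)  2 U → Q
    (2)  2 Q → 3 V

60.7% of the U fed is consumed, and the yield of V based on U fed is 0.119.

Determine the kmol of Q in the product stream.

Conversion of U: U consumed = 2ξ₁ = 0.607 × 487 → ξ₁ = 147.8 kmol.
Yield of V: 3ξ₂ / 487 = 0.119 → ξ₂ = 19.32 kmol.
Outlet amounts (n = n₀ + Σ ν·ξ):
  U: 487 − 2(147.8) = 191.4
  Q: 0 + 1(147.8) − 2(19.32) = 109.2
  V: 0 + 3(19.32) = 57.95

109 kmol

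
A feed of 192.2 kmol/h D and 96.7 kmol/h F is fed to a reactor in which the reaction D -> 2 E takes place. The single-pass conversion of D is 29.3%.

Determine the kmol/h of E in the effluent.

D reacted = 0.293 × 192.2 = 56.31 kmol/h; ν_D = −1, so ξ = 56.31/1 = 56.31 kmol/h.
Outlet amounts (n = n₀ + ν ξ):
  D: 192.2 − 1(56.31) = 135.9
  E: 0 + 2(56.31) = 112.6
  F: 96.7 (inert)

113 kmol/h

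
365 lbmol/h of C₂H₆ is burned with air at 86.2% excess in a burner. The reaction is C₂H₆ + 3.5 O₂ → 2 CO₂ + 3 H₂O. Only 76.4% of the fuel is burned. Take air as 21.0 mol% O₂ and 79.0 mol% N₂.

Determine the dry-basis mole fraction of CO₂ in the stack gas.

Stoichiometric O₂ = 3.5 × 365 = 1278 lbmol/h; O₂ fed = 1278 × 1.862 = 2379 lbmol/h.
N₂ fed = 2379 × 79/21 = 8948 lbmol/h.
Fuel reacted = 0.764 × 365 → ξ = 278.9 lbmol/h.
Outlet (n = n₀ + ν ξ):
  C₂H₆: 365 − 1(278.9) = 86.14
  O₂: 2379 − 3.5(278.9) = 1403
  N₂: 8948 (inert)
  CO₂: 0 + 2(278.9) = 557.7
  H₂O: 0 + 3(278.9) = 836.6
Dry total = 11000 lbmol/h; y_CO₂ (dry) = 557.7 / 11000 = 0.05072.

0.0507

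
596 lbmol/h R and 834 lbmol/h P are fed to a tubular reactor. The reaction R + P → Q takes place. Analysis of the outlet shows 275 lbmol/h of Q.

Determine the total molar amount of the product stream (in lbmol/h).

For Q: n = n₀ + 1ξ → 275 = 0 + 1ξ, giving ξ = 275 lbmol/h.
Outlet amounts (n = n₀ + ν ξ):
  R: 596 − 1(275) = 321
  P: 834 − 1(275) = 559
  Q: 0 + 1(275) = 275
Total out = 321 + 559 + 275 = 1155 lbmol/h.

1160 lbmol/h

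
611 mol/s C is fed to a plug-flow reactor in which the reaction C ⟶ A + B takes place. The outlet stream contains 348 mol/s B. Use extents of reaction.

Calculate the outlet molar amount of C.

263 mol/s

For B: n = n₀ + 1ξ → 348 = 0 + 1ξ, giving ξ = 348 mol/s.
Outlet amounts (n = n₀ + ν ξ):
  C: 611 − 1(348) = 263
  A: 0 + 1(348) = 348
  B: 0 + 1(348) = 348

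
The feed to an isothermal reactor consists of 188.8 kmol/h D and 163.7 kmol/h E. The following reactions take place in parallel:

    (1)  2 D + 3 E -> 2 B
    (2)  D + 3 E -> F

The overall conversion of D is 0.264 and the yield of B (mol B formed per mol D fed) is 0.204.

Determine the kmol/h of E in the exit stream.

Yield of B: 2ξ₁ / 188.8 = 0.204 → ξ₁ = 19.26 kmol/h.
Conversion of D: 2ξ₁ + 1ξ₂ = 0.264 × 188.8 = 49.84 → ξ₂ = 11.33 kmol/h.
Outlet amounts (n = n₀ + Σ ν·ξ):
  D: 188.8 − 2(19.26) − 1(11.33) = 139
  E: 163.7 − 3(19.26) − 3(11.33) = 71.94
  B: 0 + 2(19.26) = 38.52
  F: 0 + 1(11.33) = 11.33

71.9 kmol/h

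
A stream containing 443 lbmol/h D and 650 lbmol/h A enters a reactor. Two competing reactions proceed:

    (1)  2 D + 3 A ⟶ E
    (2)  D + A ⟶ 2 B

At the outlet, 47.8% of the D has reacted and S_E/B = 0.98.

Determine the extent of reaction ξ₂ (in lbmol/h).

ξ₂ = 43 lbmol/h

Conversion of D: D consumed = 0.478 × 443 = 211.8 lbmol/h = 2ξ₁ + 1ξ₂.
Selectivity: 1ξ₁ / (2ξ₂) = 0.98 → ξ₁ = 1.96 ξ₂.
Substitute: (2·1.96 + 1) ξ₂ = 211.8 → ξ₂ = 43.04 lbmol/h, ξ₁ = 84.36 lbmol/h.
Outlet amounts (n = n₀ + Σ ν·ξ):
  D: 443 − 2(84.36) − 1(43.04) = 231.2
  A: 650 − 3(84.36) − 1(43.04) = 353.9
  E: 0 + 1(84.36) = 84.36
  B: 0 + 2(43.04) = 86.08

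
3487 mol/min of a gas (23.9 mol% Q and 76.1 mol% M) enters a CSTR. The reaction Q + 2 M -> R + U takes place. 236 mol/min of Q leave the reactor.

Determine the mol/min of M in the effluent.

For Q: n = n₀ − 1ξ → 236 = 833.4 − 1ξ, giving ξ = 597.4 mol/min.
Outlet amounts (n = n₀ + ν ξ):
  Q: 833.4 − 1(597.4) = 236
  M: 2654 − 2(597.4) = 1459
  R: 0 + 1(597.4) = 597.4
  U: 0 + 1(597.4) = 597.4

1460 mol/min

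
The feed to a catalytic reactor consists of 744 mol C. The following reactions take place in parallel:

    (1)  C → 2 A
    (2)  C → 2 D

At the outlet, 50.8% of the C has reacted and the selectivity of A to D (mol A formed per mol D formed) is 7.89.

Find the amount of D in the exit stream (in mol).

Conversion of C: C consumed = 0.508 × 744 = 378 mol = 1ξ₁ + 1ξ₂.
Selectivity: 2ξ₁ / (2ξ₂) = 7.89 → ξ₁ = 7.89 ξ₂.
Substitute: (1·7.89 + 1) ξ₂ = 378 → ξ₂ = 42.51 mol, ξ₁ = 335.4 mol.
Outlet amounts (n = n₀ + Σ ν·ξ):
  C: 744 − 1(335.4) − 1(42.51) = 366
  A: 0 + 2(335.4) = 670.9
  D: 0 + 2(42.51) = 85.03

85 mol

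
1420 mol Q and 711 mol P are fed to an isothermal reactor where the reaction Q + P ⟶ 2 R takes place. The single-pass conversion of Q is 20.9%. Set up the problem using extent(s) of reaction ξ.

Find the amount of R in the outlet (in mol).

Q reacted = 0.209 × 1420 = 296.8 mol; ν_Q = −1, so ξ = 296.8/1 = 296.8 mol.
Outlet amounts (n = n₀ + ν ξ):
  Q: 1420 − 1(296.8) = 1123
  P: 711 − 1(296.8) = 414.2
  R: 0 + 2(296.8) = 593.6

594 mol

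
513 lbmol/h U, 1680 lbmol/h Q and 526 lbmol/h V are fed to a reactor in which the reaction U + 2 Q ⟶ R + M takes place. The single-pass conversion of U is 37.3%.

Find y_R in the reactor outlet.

U reacted = 0.373 × 513 = 191.3 lbmol/h; ν_U = −1, so ξ = 191.3/1 = 191.3 lbmol/h.
Outlet amounts (n = n₀ + ν ξ):
  U: 513 − 1(191.3) = 321.7
  Q: 1680 − 2(191.3) = 1297
  R: 0 + 1(191.3) = 191.3
  M: 0 + 1(191.3) = 191.3
  V: 526 (inert)
Total out = 2528 lbmol/h; y_R = 191.3 / 2528 = 0.0757.

0.0757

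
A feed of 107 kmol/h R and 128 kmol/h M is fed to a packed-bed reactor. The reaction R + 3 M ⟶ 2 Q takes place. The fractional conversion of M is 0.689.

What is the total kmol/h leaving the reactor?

M reacted = 0.689 × 128 = 88.19 kmol/h; ν_M = −3, so ξ = 88.19/3 = 29.4 kmol/h.
Outlet amounts (n = n₀ + ν ξ):
  R: 107 − 1(29.4) = 77.6
  M: 128 − 3(29.4) = 39.81
  Q: 0 + 2(29.4) = 58.79
Total out = 77.6 + 39.81 + 58.79 = 176.2 kmol/h.

176 kmol/h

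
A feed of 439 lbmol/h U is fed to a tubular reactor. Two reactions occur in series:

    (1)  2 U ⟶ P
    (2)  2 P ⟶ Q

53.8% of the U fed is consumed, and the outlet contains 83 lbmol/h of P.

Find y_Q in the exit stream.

0.0578

Conversion of U: U consumed = 2ξ₁ = 0.538 × 439 → ξ₁ = 118.1 lbmol/h.
P balance: n_P = 0 + 1ξ₁ − 2ξ₂ = 83 → ξ₂ = (1·118.1 − 83)/2 = 17.55 lbmol/h.
Outlet amounts (n = n₀ + Σ ν·ξ):
  U: 439 − 2(118.1) = 202.8
  P: 0 + 1(118.1) − 2(17.55) = 83
  Q: 0 + 1(17.55) = 17.55
Total out = 303.4 lbmol/h; y_Q = 17.55 / 303.4 = 0.05784.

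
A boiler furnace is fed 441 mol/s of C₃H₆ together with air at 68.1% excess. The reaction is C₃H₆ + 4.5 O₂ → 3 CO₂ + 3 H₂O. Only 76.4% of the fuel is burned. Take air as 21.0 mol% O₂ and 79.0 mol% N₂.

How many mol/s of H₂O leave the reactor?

1010 mol/s

Stoichiometric O₂ = 4.5 × 441 = 1984 mol/s; O₂ fed = 1984 × 1.681 = 3336 mol/s.
N₂ fed = 3336 × 79/21 = 12550 mol/s.
Fuel reacted = 0.764 × 441 → ξ = 336.9 mol/s.
Outlet (n = n₀ + ν ξ):
  C₃H₆: 441 − 1(336.9) = 104.1
  O₂: 3336 − 4.5(336.9) = 1820
  N₂: 12550 (inert)
  CO₂: 0 + 3(336.9) = 1011
  H₂O: 0 + 3(336.9) = 1011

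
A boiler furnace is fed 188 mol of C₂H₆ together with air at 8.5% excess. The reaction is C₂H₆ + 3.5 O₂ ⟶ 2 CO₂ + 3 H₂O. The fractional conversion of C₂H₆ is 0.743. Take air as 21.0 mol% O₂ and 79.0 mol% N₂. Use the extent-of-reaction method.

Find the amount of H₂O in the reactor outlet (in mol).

Stoichiometric O₂ = 3.5 × 188 = 658 mol; O₂ fed = 658 × 1.085 = 713.9 mol.
N₂ fed = 713.9 × 79/21 = 2686 mol.
Fuel reacted = 0.743 × 188 → ξ = 139.7 mol.
Outlet (n = n₀ + ν ξ):
  C₂H₆: 188 − 1(139.7) = 48.32
  O₂: 713.9 − 3.5(139.7) = 225
  N₂: 2686 (inert)
  CO₂: 0 + 2(139.7) = 279.4
  H₂O: 0 + 3(139.7) = 419.1

419 mol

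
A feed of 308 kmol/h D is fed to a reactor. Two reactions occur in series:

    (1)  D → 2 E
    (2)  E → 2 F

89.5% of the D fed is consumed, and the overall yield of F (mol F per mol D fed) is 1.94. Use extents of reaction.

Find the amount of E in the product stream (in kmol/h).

Conversion of D: D consumed = 1ξ₁ = 0.895 × 308 → ξ₁ = 275.7 kmol/h.
Yield of F: 2ξ₂ / 308 = 1.94 → ξ₂ = 298.8 kmol/h.
Outlet amounts (n = n₀ + Σ ν·ξ):
  D: 308 − 1(275.7) = 32.34
  E: 0 + 2(275.7) − 1(298.8) = 252.6
  F: 0 + 2(298.8) = 597.5

253 kmol/h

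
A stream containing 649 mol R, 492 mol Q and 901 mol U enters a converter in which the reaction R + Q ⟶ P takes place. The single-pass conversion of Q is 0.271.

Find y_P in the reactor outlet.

Q reacted = 0.271 × 492 = 133.3 mol; ν_Q = −1, so ξ = 133.3/1 = 133.3 mol.
Outlet amounts (n = n₀ + ν ξ):
  R: 649 − 1(133.3) = 515.7
  Q: 492 − 1(133.3) = 358.7
  P: 0 + 1(133.3) = 133.3
  U: 901 (inert)
Total out = 1909 mol; y_P = 133.3 / 1909 = 0.06986.

0.0699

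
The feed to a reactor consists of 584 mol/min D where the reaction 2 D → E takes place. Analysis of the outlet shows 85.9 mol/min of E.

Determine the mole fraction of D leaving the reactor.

For E: n = n₀ + 1ξ → 85.9 = 0 + 1ξ, giving ξ = 85.9 mol/min.
Outlet amounts (n = n₀ + ν ξ):
  D: 584 − 2(85.9) = 412.2
  E: 0 + 1(85.9) = 85.9
Total out = 498.1 mol/min; y_D = 412.2 / 498.1 = 0.8275.

0.828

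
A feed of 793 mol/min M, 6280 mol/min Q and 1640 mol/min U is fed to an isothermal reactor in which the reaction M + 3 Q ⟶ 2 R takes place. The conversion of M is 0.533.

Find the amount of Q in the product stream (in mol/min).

M reacted = 0.533 × 793 = 422.7 mol/min; ν_M = −1, so ξ = 422.7/1 = 422.7 mol/min.
Outlet amounts (n = n₀ + ν ξ):
  M: 793 − 1(422.7) = 370.3
  Q: 6280 − 3(422.7) = 5012
  R: 0 + 2(422.7) = 845.3
  U: 1640 (inert)

5010 mol/min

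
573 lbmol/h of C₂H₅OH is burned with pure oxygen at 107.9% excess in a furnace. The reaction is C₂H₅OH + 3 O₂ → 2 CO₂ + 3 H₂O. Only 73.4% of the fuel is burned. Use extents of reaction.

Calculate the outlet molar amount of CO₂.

Stoichiometric O₂ = 3 × 573 = 1719 lbmol/h; O₂ fed = 1719 × 2.079 = 3574 lbmol/h.
Fuel reacted = 0.734 × 573 → ξ = 420.6 lbmol/h.
Outlet (n = n₀ + ν ξ):
  C₂H₅OH: 573 − 1(420.6) = 152.4
  O₂: 3574 − 3(420.6) = 2312
  CO₂: 0 + 2(420.6) = 841.2
  H₂O: 0 + 3(420.6) = 1262

841 lbmol/h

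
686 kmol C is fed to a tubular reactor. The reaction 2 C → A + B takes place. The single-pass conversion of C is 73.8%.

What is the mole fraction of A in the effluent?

0.369

C reacted = 0.738 × 686 = 506.3 kmol; ν_C = −2, so ξ = 506.3/2 = 253.1 kmol.
Outlet amounts (n = n₀ + ν ξ):
  C: 686 − 2(253.1) = 179.7
  A: 0 + 1(253.1) = 253.1
  B: 0 + 1(253.1) = 253.1
Total out = 686 kmol; y_A = 253.1 / 686 = 0.369.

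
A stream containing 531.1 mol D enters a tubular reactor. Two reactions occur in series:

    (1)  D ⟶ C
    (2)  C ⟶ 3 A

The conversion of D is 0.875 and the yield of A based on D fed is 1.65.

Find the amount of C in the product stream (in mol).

Conversion of D: D consumed = 1ξ₁ = 0.875 × 531.1 → ξ₁ = 464.7 mol.
Yield of A: 3ξ₂ / 531.1 = 1.65 → ξ₂ = 292.1 mol.
Outlet amounts (n = n₀ + Σ ν·ξ):
  D: 531.1 − 1(464.7) = 66.39
  C: 0 + 1(464.7) − 1(292.1) = 172.6
  A: 0 + 3(292.1) = 876.3

173 mol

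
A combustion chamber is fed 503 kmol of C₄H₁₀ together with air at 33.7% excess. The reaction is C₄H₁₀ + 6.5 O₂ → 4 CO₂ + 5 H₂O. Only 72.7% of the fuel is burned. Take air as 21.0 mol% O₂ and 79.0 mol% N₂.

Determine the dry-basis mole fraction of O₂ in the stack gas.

0.0995

Stoichiometric O₂ = 6.5 × 503 = 3270 kmol; O₂ fed = 3270 × 1.337 = 4371 kmol.
N₂ fed = 4371 × 79/21 = 16440 kmol.
Fuel reacted = 0.727 × 503 → ξ = 365.7 kmol.
Outlet (n = n₀ + ν ξ):
  C₄H₁₀: 503 − 1(365.7) = 137.3
  O₂: 4371 − 6.5(365.7) = 1994
  N₂: 16440 (inert)
  CO₂: 0 + 4(365.7) = 1463
  H₂O: 0 + 5(365.7) = 1828
Dry total = 20040 kmol; y_O₂ (dry) = 1994 / 20040 = 0.09953.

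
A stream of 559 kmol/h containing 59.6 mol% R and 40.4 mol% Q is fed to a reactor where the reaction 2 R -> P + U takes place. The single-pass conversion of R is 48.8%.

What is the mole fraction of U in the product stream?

0.145

R reacted = 0.488 × 333.2 = 162.6 kmol/h; ν_R = −2, so ξ = 162.6/2 = 81.29 kmol/h.
Outlet amounts (n = n₀ + ν ξ):
  R: 333.2 − 2(81.29) = 170.6
  P: 0 + 1(81.29) = 81.29
  U: 0 + 1(81.29) = 81.29
  Q: 225.8 (inert)
Total out = 559 kmol/h; y_U = 81.29 / 559 = 0.1454.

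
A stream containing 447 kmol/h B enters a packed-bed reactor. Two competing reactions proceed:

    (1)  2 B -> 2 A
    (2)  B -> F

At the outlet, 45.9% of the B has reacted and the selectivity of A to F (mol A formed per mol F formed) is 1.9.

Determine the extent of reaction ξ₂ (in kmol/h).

ξ₂ = 70.7 kmol/h

Conversion of B: B consumed = 0.459 × 447 = 205.2 kmol/h = 2ξ₁ + 1ξ₂.
Selectivity: 2ξ₁ / (1ξ₂) = 1.9 → ξ₁ = 0.95 ξ₂.
Substitute: (2·0.95 + 1) ξ₂ = 205.2 → ξ₂ = 70.75 kmol/h, ξ₁ = 67.21 kmol/h.
Outlet amounts (n = n₀ + Σ ν·ξ):
  B: 447 − 2(67.21) − 1(70.75) = 241.8
  A: 0 + 2(67.21) = 134.4
  F: 0 + 1(70.75) = 70.75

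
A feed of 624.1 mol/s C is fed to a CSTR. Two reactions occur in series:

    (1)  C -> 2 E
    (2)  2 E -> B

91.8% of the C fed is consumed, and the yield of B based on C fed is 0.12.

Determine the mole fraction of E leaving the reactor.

0.888

Conversion of C: C consumed = 1ξ₁ = 0.918 × 624.1 → ξ₁ = 572.9 mol/s.
Yield of B: 1ξ₂ / 624.1 = 0.12 → ξ₂ = 74.89 mol/s.
Outlet amounts (n = n₀ + Σ ν·ξ):
  C: 624.1 − 1(572.9) = 51.18
  E: 0 + 2(572.9) − 2(74.89) = 996.1
  B: 0 + 1(74.89) = 74.89
Total out = 1122 mol/s; y_E = 996.1 / 1122 = 0.8877.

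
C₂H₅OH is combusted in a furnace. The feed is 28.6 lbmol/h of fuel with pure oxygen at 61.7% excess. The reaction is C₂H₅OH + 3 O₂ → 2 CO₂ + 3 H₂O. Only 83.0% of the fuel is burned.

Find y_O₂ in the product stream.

0.353

Stoichiometric O₂ = 3 × 28.6 = 85.8 lbmol/h; O₂ fed = 85.8 × 1.617 = 138.7 lbmol/h.
Fuel reacted = 0.83 × 28.6 → ξ = 23.74 lbmol/h.
Outlet (n = n₀ + ν ξ):
  C₂H₅OH: 28.6 − 1(23.74) = 4.862
  O₂: 138.7 − 3(23.74) = 67.52
  CO₂: 0 + 2(23.74) = 47.48
  H₂O: 0 + 3(23.74) = 71.21
Total out = 191.1 lbmol/h; y_O₂ = 67.52 / 191.1 = 0.3534.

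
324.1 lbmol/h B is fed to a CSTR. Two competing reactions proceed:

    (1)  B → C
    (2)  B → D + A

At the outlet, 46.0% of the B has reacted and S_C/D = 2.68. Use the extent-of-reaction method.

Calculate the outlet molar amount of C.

109 lbmol/h

Conversion of B: B consumed = 0.46 × 324.1 = 149.1 lbmol/h = 1ξ₁ + 1ξ₂.
Selectivity: 1ξ₁ / (1ξ₂) = 2.68 → ξ₁ = 2.68 ξ₂.
Substitute: (1·2.68 + 1) ξ₂ = 149.1 → ξ₂ = 40.51 lbmol/h, ξ₁ = 108.6 lbmol/h.
Outlet amounts (n = n₀ + Σ ν·ξ):
  B: 324.1 − 1(108.6) − 1(40.51) = 175
  C: 0 + 1(108.6) = 108.6
  D: 0 + 1(40.51) = 40.51
  A: 0 + 1(40.51) = 40.51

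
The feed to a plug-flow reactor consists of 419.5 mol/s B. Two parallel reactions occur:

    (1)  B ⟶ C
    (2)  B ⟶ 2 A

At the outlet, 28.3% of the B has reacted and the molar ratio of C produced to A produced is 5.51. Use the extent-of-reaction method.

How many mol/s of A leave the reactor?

19.8 mol/s

Conversion of B: B consumed = 0.283 × 419.5 = 118.7 mol/s = 1ξ₁ + 1ξ₂.
Selectivity: 1ξ₁ / (2ξ₂) = 5.51 → ξ₁ = 11.02 ξ₂.
Substitute: (1·11.02 + 1) ξ₂ = 118.7 → ξ₂ = 9.877 mol/s, ξ₁ = 108.8 mol/s.
Outlet amounts (n = n₀ + Σ ν·ξ):
  B: 419.5 − 1(108.8) − 1(9.877) = 300.8
  C: 0 + 1(108.8) = 108.8
  A: 0 + 2(9.877) = 19.75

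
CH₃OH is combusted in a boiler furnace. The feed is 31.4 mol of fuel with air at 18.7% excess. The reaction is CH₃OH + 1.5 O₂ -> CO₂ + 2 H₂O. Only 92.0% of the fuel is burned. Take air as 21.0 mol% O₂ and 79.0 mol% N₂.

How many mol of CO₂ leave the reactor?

28.9 mol

Stoichiometric O₂ = 1.5 × 31.4 = 47.1 mol; O₂ fed = 47.1 × 1.187 = 55.91 mol.
N₂ fed = 55.91 × 79/21 = 210.3 mol.
Fuel reacted = 0.92 × 31.4 → ξ = 28.89 mol.
Outlet (n = n₀ + ν ξ):
  CH₃OH: 31.4 − 1(28.89) = 2.512
  O₂: 55.91 − 1.5(28.89) = 12.58
  N₂: 210.3 (inert)
  CO₂: 0 + 1(28.89) = 28.89
  H₂O: 0 + 2(28.89) = 57.78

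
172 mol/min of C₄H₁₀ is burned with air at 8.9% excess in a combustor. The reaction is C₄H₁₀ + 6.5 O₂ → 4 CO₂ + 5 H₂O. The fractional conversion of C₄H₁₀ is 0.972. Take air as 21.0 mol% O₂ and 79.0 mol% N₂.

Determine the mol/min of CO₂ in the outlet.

Stoichiometric O₂ = 6.5 × 172 = 1118 mol/min; O₂ fed = 1118 × 1.089 = 1218 mol/min.
N₂ fed = 1218 × 79/21 = 4580 mol/min.
Fuel reacted = 0.972 × 172 → ξ = 167.2 mol/min.
Outlet (n = n₀ + ν ξ):
  C₄H₁₀: 172 − 1(167.2) = 4.816
  O₂: 1218 − 6.5(167.2) = 130.8
  N₂: 4580 (inert)
  CO₂: 0 + 4(167.2) = 668.7
  H₂O: 0 + 5(167.2) = 835.9

669 mol/min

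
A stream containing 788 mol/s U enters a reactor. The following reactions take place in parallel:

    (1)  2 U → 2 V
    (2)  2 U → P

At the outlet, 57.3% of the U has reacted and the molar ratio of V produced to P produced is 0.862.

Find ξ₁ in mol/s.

ξ₁ = 68 mol/s

Conversion of U: U consumed = 0.573 × 788 = 451.5 mol/s = 2ξ₁ + 2ξ₂.
Selectivity: 2ξ₁ / (1ξ₂) = 0.862 → ξ₁ = 0.431 ξ₂.
Substitute: (2·0.431 + 2) ξ₂ = 451.5 → ξ₂ = 157.8 mol/s, ξ₁ = 68 mol/s.
Outlet amounts (n = n₀ + Σ ν·ξ):
  U: 788 − 2(68) − 2(157.8) = 336.5
  V: 0 + 2(68) = 136
  P: 0 + 1(157.8) = 157.8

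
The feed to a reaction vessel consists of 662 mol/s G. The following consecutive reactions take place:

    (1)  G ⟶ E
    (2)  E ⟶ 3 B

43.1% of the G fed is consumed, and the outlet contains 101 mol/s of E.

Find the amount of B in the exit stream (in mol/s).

Conversion of G: G consumed = 1ξ₁ = 0.431 × 662 → ξ₁ = 285.3 mol/s.
E balance: n_E = 0 + 1ξ₁ − 1ξ₂ = 101 → ξ₂ = (1·285.3 − 101)/1 = 184.3 mol/s.
Outlet amounts (n = n₀ + Σ ν·ξ):
  G: 662 − 1(285.3) = 376.7
  E: 0 + 1(285.3) − 1(184.3) = 101
  B: 0 + 3(184.3) = 553

553 mol/s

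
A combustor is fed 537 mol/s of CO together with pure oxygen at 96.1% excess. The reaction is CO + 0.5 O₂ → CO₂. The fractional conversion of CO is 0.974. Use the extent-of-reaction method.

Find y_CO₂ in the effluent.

0.652

Stoichiometric O₂ = 0.5 × 537 = 268.5 mol/s; O₂ fed = 268.5 × 1.961 = 526.5 mol/s.
Fuel reacted = 0.974 × 537 → ξ = 523 mol/s.
Outlet (n = n₀ + ν ξ):
  CO: 537 − 1(523) = 13.96
  O₂: 526.5 − 0.5(523) = 265
  CO₂: 0 + 1(523) = 523
Total out = 802 mol/s; y_CO₂ = 523 / 802 = 0.6522.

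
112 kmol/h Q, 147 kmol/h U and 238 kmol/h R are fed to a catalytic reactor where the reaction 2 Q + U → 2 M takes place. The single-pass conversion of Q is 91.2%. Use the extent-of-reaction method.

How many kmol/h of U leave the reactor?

Q reacted = 0.912 × 112 = 102.1 kmol/h; ν_Q = −2, so ξ = 102.1/2 = 51.07 kmol/h.
Outlet amounts (n = n₀ + ν ξ):
  Q: 112 − 2(51.07) = 9.856
  U: 147 − 1(51.07) = 95.93
  M: 0 + 2(51.07) = 102.1
  R: 238 (inert)

95.9 kmol/h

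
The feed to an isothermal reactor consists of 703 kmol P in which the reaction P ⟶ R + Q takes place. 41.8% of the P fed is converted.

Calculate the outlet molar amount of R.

294 kmol

P reacted = 0.418 × 703 = 293.9 kmol; ν_P = −1, so ξ = 293.9/1 = 293.9 kmol.
Outlet amounts (n = n₀ + ν ξ):
  P: 703 − 1(293.9) = 409.1
  R: 0 + 1(293.9) = 293.9
  Q: 0 + 1(293.9) = 293.9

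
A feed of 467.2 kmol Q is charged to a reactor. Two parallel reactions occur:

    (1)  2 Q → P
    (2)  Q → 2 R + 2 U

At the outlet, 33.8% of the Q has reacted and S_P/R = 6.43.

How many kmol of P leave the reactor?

Conversion of Q: Q consumed = 0.338 × 467.2 = 157.9 kmol = 2ξ₁ + 1ξ₂.
Selectivity: 1ξ₁ / (2ξ₂) = 6.43 → ξ₁ = 12.86 ξ₂.
Substitute: (2·12.86 + 1) ξ₂ = 157.9 → ξ₂ = 5.91 kmol, ξ₁ = 76 kmol.
Outlet amounts (n = n₀ + Σ ν·ξ):
  Q: 467.2 − 2(76) − 1(5.91) = 309.3
  P: 0 + 1(76) = 76
  R: 0 + 2(5.91) = 11.82
  U: 0 + 2(5.91) = 11.82

76 kmol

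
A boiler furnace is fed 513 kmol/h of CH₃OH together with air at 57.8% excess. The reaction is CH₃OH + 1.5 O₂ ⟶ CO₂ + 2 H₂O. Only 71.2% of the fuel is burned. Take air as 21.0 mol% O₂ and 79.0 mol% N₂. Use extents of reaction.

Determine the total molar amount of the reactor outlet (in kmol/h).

6480 kmol/h

Stoichiometric O₂ = 1.5 × 513 = 769.5 kmol/h; O₂ fed = 769.5 × 1.578 = 1214 kmol/h.
N₂ fed = 1214 × 79/21 = 4568 kmol/h.
Fuel reacted = 0.712 × 513 → ξ = 365.3 kmol/h.
Outlet (n = n₀ + ν ξ):
  CH₃OH: 513 − 1(365.3) = 147.7
  O₂: 1214 − 1.5(365.3) = 666.4
  N₂: 4568 (inert)
  CO₂: 0 + 1(365.3) = 365.3
  H₂O: 0 + 2(365.3) = 730.5
Total out = 147.7 + 666.4 + 4568 + 365.3 + 730.5 = 6478 kmol/h.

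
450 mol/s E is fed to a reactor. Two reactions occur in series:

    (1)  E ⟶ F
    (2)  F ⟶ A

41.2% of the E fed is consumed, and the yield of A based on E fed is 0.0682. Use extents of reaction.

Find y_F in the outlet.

0.344

Conversion of E: E consumed = 1ξ₁ = 0.412 × 450 → ξ₁ = 185.4 mol/s.
Yield of A: 1ξ₂ / 450 = 0.0682 → ξ₂ = 30.69 mol/s.
Outlet amounts (n = n₀ + Σ ν·ξ):
  E: 450 − 1(185.4) = 264.6
  F: 0 + 1(185.4) − 1(30.69) = 154.7
  A: 0 + 1(30.69) = 30.69
Total out = 450 mol/s; y_F = 154.7 / 450 = 0.3438.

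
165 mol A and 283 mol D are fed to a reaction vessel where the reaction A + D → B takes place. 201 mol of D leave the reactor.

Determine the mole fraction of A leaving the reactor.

0.227

For D: n = n₀ − 1ξ → 201 = 283 − 1ξ, giving ξ = 82 mol.
Outlet amounts (n = n₀ + ν ξ):
  A: 165 − 1(82) = 83
  D: 283 − 1(82) = 201
  B: 0 + 1(82) = 82
Total out = 366 mol; y_A = 83 / 366 = 0.2268.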